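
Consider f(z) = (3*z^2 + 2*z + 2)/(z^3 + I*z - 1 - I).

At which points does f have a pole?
The singularities of f are the zeros of the denominator. Factoring,
  z^3 + I*z - 1 - I = (z + 1 - I)*(z - 1)*(z + I)
so the candidates are z = -1 + I, z = 1, z = -I.

Check the numerator P(z) = 3*z^2 + 2*z + 2 at each one:
  P(-1 + I) = -4*I ≠ 0, so z = -1 + I is a (simple) pole.
  P(1) = 7 ≠ 0, so z = 1 is a (simple) pole.
  P(-I) = -1 - 2*I ≠ 0, so z = -I is a (simple) pole.

Poles of f: {-1 + I, -I, 1}

Final answer: {-1 + I, -I, 1}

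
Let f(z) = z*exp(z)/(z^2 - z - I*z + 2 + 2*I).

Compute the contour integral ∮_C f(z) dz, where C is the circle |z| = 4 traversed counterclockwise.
By the residue theorem, ∮_C f(z) dz = 2πi · (sum of the residues of f at the poles inside |z| = 4).

The denominator factors as (z - 1 + I)*(z - 2*I), so the singularities of f are simple poles at z = 1 - I, z = 2*I.
  |1 - I|² = 2 < 16 = 4², so this pole is inside the contour.
  |2*I|² = 4 < 16 = 4², so this pole is inside the contour.

With P(z) = z*exp(z) and Q(z) = z^2 - z - I*z + 2 + 2*I, each pole is simple, so Res(f, z₀) = P(z₀)/Q'(z₀) with Q'(z) = 2*z - 1 - I.
  Res(f, 1 - I) = P(1 - I)/Q'(1 - I) = ((1 - I)*exp(1 - I))/(1 - 3*I) = (2/5 + I/5)*exp(1 - I)
  Res(f, 2*I) = P(2*I)/Q'(2*I) = (2*I*exp(2*I))/(-1 + 3*I) = (3/5 - I/5)*exp(2*I)

Sum of residues inside C: (2/5 + I/5)*exp(1 - I) + (3/5 - I/5)*exp(2*I)
∮_C f(z) dz = 2πi · ((2/5 + I/5)*exp(1 - I) + (3/5 - I/5)*exp(2*I)) = pi*(2/5 + 6*I/5)*exp(2*I) + pi*(-2/5 + 4*I/5)*exp(1 - I)

Final answer: pi*(2/5 + 6*I/5)*exp(2*I) + pi*(-2/5 + 4*I/5)*exp(1 - I)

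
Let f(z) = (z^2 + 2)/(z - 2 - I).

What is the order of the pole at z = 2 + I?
Factor the denominator:
  z - 2 - I = (z - 2 - I)

The numerator P(z) = z^2 + 2 has P(2 + I) = 5 + 4*I ≠ 0, so no factor of (z - 2 - I) cancels.
Near z = 2 + I we can therefore write f(z) = g(z)/(z - 2 - I) with g analytic at 2 + I and g(2 + I) ≠ 0 (g is just the numerator).

Hence z = 2 + I is a pole of order 1.

Final answer: 1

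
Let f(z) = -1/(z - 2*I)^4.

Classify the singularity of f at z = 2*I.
pole of order 4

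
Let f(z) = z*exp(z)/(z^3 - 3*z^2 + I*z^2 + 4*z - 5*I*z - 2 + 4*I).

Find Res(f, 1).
exp(1)*(1/10 + 3*I/10)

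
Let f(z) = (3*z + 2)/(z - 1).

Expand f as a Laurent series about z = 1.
5/(z - 1) + 3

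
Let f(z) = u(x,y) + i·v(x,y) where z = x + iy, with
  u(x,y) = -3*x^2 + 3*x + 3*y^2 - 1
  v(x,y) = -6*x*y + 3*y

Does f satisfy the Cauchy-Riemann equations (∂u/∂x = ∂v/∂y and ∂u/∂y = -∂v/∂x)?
∂u/∂x = 3 - 6*x
∂v/∂y = 3 - 6*x
∂u/∂y = 6*y
∂v/∂x = -6*y
∂u/∂x = ∂v/∂y and ∂u/∂y = -∂v/∂x hold identically; f is analytic.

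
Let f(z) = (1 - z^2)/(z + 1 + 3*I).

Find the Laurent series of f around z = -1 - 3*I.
Put w = z - (-1 - 3*I), i.e. z = w - 1 - 3*I. The denominator is w, so it suffices to rewrite the numerator in powers of w.

P(z) = 1 - z^2
P(w - 1 - 3*I) = 9 - 6*I + (2 + 6*I)*w - w^2

Dividing each term by w:
  f = (9 - 6*I)/w + 2 + 6*I - w

Substituting back w = z + 1 + 3*I:
  f(z) = (9 - 6*I)/(z + 1 + 3*I) + 2 + 6*I - (z + 1 + 3*I)

The series is finite because the numerator is a polynomial; the negative powers form the principal part, and the coefficient of 1/(z + 1 + 3*I) gives Res(f, -1 - 3*I) = 9 - 6*I.

Final answer: (9 - 6*I)/(z + 1 + 3*I) + 2 + 6*I - (z + 1 + 3*I)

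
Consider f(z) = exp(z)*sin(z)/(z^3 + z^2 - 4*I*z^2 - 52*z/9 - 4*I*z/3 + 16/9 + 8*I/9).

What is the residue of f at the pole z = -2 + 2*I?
Write f(z) = P(z)/Q(z) with P(z) = exp(z)*sin(z) and Q(z) = z^3 + z^2 - 4*I*z^2 - 52*z/9 - 4*I*z/3 + 16/9 + 8*I/9.
The denominator factors as Q(z) = (z + 2 - 2*I)*(z - 2/3 - 2*I)*(z - 1/3), so z = -2 + 2*I is a simple zero of Q and P is analytic there; z = -2 + 2*I is therefore a simple pole and
  Res(f, z₀) = P(z₀)/Q'(z₀).

Q'(z) = 3*z^2 + 2*z - 8*I*z - 52/9 - 4*I/3, so Q'(-2 + 2*I) = 56/9 - 16*I/3.
P(-2 + 2*I) = -exp(-2 + 2*I)*sin(2 - 2*I).

Res(f, -2 + 2*I) = (-exp(-2 + 2*I)*sin(2 - 2*I))/(56/9 - 16*I/3) = (-63/680 - 27*I/340)*exp(-2 + 2*I)*sin(2 - 2*I)

Final answer: (-63/680 - 27*I/340)*exp(-2 + 2*I)*sin(2 - 2*I)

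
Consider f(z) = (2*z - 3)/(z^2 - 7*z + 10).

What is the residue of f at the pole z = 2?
Write f(z) = P(z)/Q(z) with P(z) = 2*z - 3 and Q(z) = z^2 - 7*z + 10.
The denominator factors as Q(z) = (z - 2)*(z - 5), so z = 2 is a simple zero of Q and P is analytic there; z = 2 is therefore a simple pole and
  Res(f, z₀) = P(z₀)/Q'(z₀).

Q'(z) = 2*z - 7, so Q'(2) = -3.
P(2) = 1.

Res(f, 2) = (1)/(-3) = -1/3

Final answer: -1/3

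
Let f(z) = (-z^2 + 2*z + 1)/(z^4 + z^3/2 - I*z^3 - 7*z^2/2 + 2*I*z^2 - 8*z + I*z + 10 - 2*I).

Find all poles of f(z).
{-2 + 2*I, -3/2 - I, 1, 2}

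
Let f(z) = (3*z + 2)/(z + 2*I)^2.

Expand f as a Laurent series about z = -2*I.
Put w = z - (-2*I), i.e. z = w - 2*I. The denominator is w^2, so it suffices to rewrite the numerator in powers of w.

P(z) = 3*z + 2
P(w - 2*I) = 2 - 6*I + 3*w

Dividing each term by w^2:
  f = (2 - 6*I)/w^2 + 3/w

Substituting back w = z + 2*I:
  f(z) = (2 - 6*I)/(z + 2*I)^2 + 3/(z + 2*I)

The series is finite because the numerator is a polynomial; the negative powers form the principal part, and the coefficient of 1/(z + 2*I) gives Res(f, -2*I) = 3.

Final answer: (2 - 6*I)/(z + 2*I)^2 + 3/(z + 2*I)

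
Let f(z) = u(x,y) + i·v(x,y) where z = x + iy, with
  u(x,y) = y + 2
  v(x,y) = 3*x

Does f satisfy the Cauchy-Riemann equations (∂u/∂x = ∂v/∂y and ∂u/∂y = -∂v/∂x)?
∂u/∂x = 0
∂v/∂y = 0
∂u/∂y = 1
∂v/∂x = 3
∂u/∂y ≠ -∂v/∂x; the Cauchy-Riemann equations are not satisfied, so f is not analytic.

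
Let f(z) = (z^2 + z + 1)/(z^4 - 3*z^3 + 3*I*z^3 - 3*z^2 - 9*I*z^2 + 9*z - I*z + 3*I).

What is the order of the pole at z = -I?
Factor the denominator:
  z^4 - 3*z^3 + 3*I*z^3 - 3*z^2 - 9*I*z^2 + 9*z - I*z + 3*I = (z + I)^3*(z - 3)

The numerator P(z) = z^2 + z + 1 has P(-I) = -I ≠ 0, so no factor of (z + I) cancels.
Near z = -I we can therefore write f(z) = g(z)/(z + I)^3 with g analytic at -I and g(-I) ≠ 0 (g is the numerator divided by the remaining denominator factors).

Hence z = -I is a pole of order 3.

Final answer: 3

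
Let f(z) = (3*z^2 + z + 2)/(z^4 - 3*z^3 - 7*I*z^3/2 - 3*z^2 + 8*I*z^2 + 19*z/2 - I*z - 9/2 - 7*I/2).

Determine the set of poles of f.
{-1 + I, 1, 1 + 3*I/2, 2 + I}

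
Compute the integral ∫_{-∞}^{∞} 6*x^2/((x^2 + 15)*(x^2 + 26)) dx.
Let f(z) = 6*z^2/((z^2 + 15)*(z^2 + 26)). The denominator has no real zeros and deg Q - deg P = 2 ≥ 2, so the integral of f over the upper semicircle |z| = R tends to 0 as R → ∞. Closing the contour in the upper half-plane,
  ∫_{-∞}^{∞} f(x) dx = 2πi · Σ Res(f, z_k)  over the poles with Im z_k > 0.

Zeros of the denominator: z^2 + 26 = 0 gives z = ±sqrt(26)*I; z^2 + 15 = 0 gives z = ±sqrt(15)*I.
Upper half-plane: z = sqrt(15)*I, z = sqrt(26)*I (simple).

Each pole is a simple zero of Q(z) = z^4 + 41*z^2 + 390, so Res(f, z₀) = P(z₀)/Q'(z₀) with P(z) = 6*z^2, Q'(z) = 4*z^3 + 82*z:
  Res(f, sqrt(15)*I) = (-90)/(22*sqrt(15)*I) = 3*sqrt(15)*I/11
  Res(f, sqrt(26)*I) = (-156)/(-22*sqrt(26)*I) = -3*sqrt(26)*I/11

Sum of residues: 3*I*(-sqrt(26) + sqrt(15))/11
∫_{-∞}^{∞} f(x) dx = 2πi · (3*I*(-sqrt(26) + sqrt(15))/11) = 6*pi*(-sqrt(15) + sqrt(26))/11

Final answer: 6*pi*(-sqrt(15) + sqrt(26))/11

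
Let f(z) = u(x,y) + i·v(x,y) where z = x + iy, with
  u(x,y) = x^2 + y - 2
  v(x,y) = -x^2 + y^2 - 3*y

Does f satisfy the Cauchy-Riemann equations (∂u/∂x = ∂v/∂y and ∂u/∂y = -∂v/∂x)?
∂u/∂x = 2*x
∂v/∂y = 2*y - 3
∂u/∂y = 1
∂v/∂x = -2*x
∂u/∂x ≠ ∂v/∂y and ∂u/∂y ≠ -∂v/∂x; the Cauchy-Riemann equations are not satisfied, so f is not analytic.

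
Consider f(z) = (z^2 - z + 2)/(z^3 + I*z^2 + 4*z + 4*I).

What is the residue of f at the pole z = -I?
Write f(z) = P(z)/Q(z) with P(z) = z^2 - z + 2 and Q(z) = z^3 + I*z^2 + 4*z + 4*I.
The denominator factors as Q(z) = (z + 2*I)*(z + I)*(z - 2*I), so z = -I is a simple zero of Q and P is analytic there; z = -I is therefore a simple pole and
  Res(f, z₀) = P(z₀)/Q'(z₀).

Q'(z) = 3*z^2 + 2*I*z + 4, so Q'(-I) = 3.
P(-I) = 1 + I.

Res(f, -I) = (1 + I)/(3) = 1/3 + I/3

Final answer: 1/3 + I/3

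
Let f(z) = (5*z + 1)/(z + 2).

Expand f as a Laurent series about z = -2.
Put w = z - (-2), i.e. z = w - 2. The denominator is w, so it suffices to rewrite the numerator in powers of w.

P(z) = 5*z + 1
P(w - 2) = -9 + 5*w

Dividing each term by w:
  f = -9/w + 5

Substituting back w = z + 2:
  f(z) = -9/(z + 2) + 5

The series is finite because the numerator is a polynomial; the negative powers form the principal part, and the coefficient of 1/(z + 2) gives Res(f, -2) = -9.

Final answer: -9/(z + 2) + 5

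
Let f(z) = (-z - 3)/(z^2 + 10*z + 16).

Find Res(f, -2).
Write f(z) = P(z)/Q(z) with P(z) = -z - 3 and Q(z) = z^2 + 10*z + 16.
The denominator factors as Q(z) = (z + 8)*(z + 2), so z = -2 is a simple zero of Q and P is analytic there; z = -2 is therefore a simple pole and
  Res(f, z₀) = P(z₀)/Q'(z₀).

Q'(z) = 2*z + 10, so Q'(-2) = 6.
P(-2) = -1.

Res(f, -2) = (-1)/(6) = -1/6

Final answer: -1/6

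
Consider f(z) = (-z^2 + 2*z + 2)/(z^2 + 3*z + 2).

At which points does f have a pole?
The singularities of f are the zeros of the denominator. Factoring,
  z^2 + 3*z + 2 = (z + 1)*(z + 2)
so the candidates are z = -1, z = -2.

Check the numerator P(z) = -z^2 + 2*z + 2 at each one:
  P(-1) = -1 ≠ 0, so z = -1 is a (simple) pole.
  P(-2) = -6 ≠ 0, so z = -2 is a (simple) pole.

Poles of f: {-2, -1}

Final answer: {-2, -1}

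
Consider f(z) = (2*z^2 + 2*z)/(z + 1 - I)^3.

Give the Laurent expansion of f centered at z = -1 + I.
Put w = z - (-1 + I), i.e. z = w - 1 + I. The denominator is w^3, so it suffices to rewrite the numerator in powers of w.

P(z) = 2*z^2 + 2*z
P(w - 1 + I) = -2 - 2*I + (-2 + 4*I)*w + 2*w^2

Dividing each term by w^3:
  f = (-2 - 2*I)/w^3 + (-2 + 4*I)/w^2 + 2/w

Substituting back w = z + 1 - I:
  f(z) = (-2 - 2*I)/(z + 1 - I)^3 + (-2 + 4*I)/(z + 1 - I)^2 + 2/(z + 1 - I)

The series is finite because the numerator is a polynomial; the negative powers form the principal part, and the coefficient of 1/(z + 1 - I) gives Res(f, -1 + I) = 2.

Final answer: (-2 - 2*I)/(z + 1 - I)^3 + (-2 + 4*I)/(z + 1 - I)^2 + 2/(z + 1 - I)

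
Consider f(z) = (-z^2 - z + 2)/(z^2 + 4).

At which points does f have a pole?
{-2*I, 2*I}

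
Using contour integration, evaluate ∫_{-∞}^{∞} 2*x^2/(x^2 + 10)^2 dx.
Let f(z) = 2*z^2/(z^2 + 10)^2. The denominator has no real zeros and deg Q - deg P = 2 ≥ 2, so the integral of f over the upper semicircle |z| = R tends to 0 as R → ∞. Closing the contour in the upper half-plane,
  ∫_{-∞}^{∞} f(x) dx = 2πi · Σ Res(f, z_k)  over the poles with Im z_k > 0.

Zeros of the denominator: z^2 + 10 = 0 gives z = ±sqrt(10)*I.
Upper half-plane: z = sqrt(10)*I (a pole of order 2).

Write f(z) = g(z)/(z - sqrt(10)*I)^2 with g(z) = 2*z^2/(z + sqrt(10)*I)^2. For a double pole, Res(f, z₀) = g'(z₀):
  g'(z) = 4*sqrt(10)*I*z/(z + sqrt(10)*I)^3
  Res(f, sqrt(10)*I) = g'(sqrt(10)*I) = -sqrt(10)*I/20

∫_{-∞}^{∞} f(x) dx = 2πi · (-sqrt(10)*I/20) = sqrt(10)*pi/10

Final answer: sqrt(10)*pi/10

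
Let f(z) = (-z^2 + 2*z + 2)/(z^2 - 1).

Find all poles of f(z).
The singularities of f are the zeros of the denominator. Factoring,
  z^2 - 1 = (z + 1)*(z - 1)
so the candidates are z = -1, z = 1.

Check the numerator P(z) = -z^2 + 2*z + 2 at each one:
  P(-1) = -1 ≠ 0, so z = -1 is a (simple) pole.
  P(1) = 3 ≠ 0, so z = 1 is a (simple) pole.

Poles of f: {-1, 1}

Final answer: {-1, 1}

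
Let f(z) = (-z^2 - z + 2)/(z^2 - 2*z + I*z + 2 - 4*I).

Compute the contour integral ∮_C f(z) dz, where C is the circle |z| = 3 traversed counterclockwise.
By the residue theorem, ∮_C f(z) dz = 2πi · (sum of the residues of f at the poles inside |z| = 3).

The denominator factors as (z - 2 - I)*(z + 2*I), so the singularities of f are simple poles at z = 2 + I, z = -2*I.
  |2 + I|² = 5 < 9 = 3², so this pole is inside the contour.
  |-2*I|² = 4 < 9 = 3², so this pole is inside the contour.

With P(z) = -z^2 - z + 2 and Q(z) = z^2 - 2*z + I*z + 2 - 4*I, each pole is simple, so Res(f, z₀) = P(z₀)/Q'(z₀) with Q'(z) = 2*z - 2 + I.
  Res(f, 2 + I) = P(2 + I)/Q'(2 + I) = (-3 - 5*I)/(2 + 3*I) = -21/13 - I/13
  Res(f, -2*I) = P(-2*I)/Q'(-2*I) = (6 + 2*I)/(-2 - 3*I) = -18/13 + 14*I/13

Sum of residues inside C: -3 + I
∮_C f(z) dz = 2πi · (-3 + I) = pi*(-2 - 6*I)

Final answer: pi*(-2 - 6*I)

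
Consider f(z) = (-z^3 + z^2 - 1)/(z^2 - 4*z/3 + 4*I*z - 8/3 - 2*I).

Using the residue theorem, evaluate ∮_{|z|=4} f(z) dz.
pi*(-28/3 + 232*I/9)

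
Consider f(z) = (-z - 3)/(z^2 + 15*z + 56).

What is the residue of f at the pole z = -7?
Write f(z) = P(z)/Q(z) with P(z) = -z - 3 and Q(z) = z^2 + 15*z + 56.
The denominator factors as Q(z) = (z + 8)*(z + 7), so z = -7 is a simple zero of Q and P is analytic there; z = -7 is therefore a simple pole and
  Res(f, z₀) = P(z₀)/Q'(z₀).

Q'(z) = 2*z + 15, so Q'(-7) = 1.
P(-7) = 4.

Res(f, -7) = (4)/(1) = 4

Final answer: 4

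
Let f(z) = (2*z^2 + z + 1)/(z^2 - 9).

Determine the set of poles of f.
The singularities of f are the zeros of the denominator. Factoring,
  z^2 - 9 = (z + 3)*(z - 3)
so the candidates are z = -3, z = 3.

Check the numerator P(z) = 2*z^2 + z + 1 at each one:
  P(-3) = 16 ≠ 0, so z = -3 is a (simple) pole.
  P(3) = 22 ≠ 0, so z = 3 is a (simple) pole.

Poles of f: {-3, 3}

Final answer: {-3, 3}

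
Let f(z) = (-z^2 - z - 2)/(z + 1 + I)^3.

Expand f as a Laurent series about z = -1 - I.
Put w = z - (-1 - I), i.e. z = w - 1 - I. The denominator is w^3, so it suffices to rewrite the numerator in powers of w.

P(z) = -z^2 - z - 2
P(w - 1 - I) = -1 - I + (1 + 2*I)*w - w^2

Dividing each term by w^3:
  f = (-1 - I)/w^3 + (1 + 2*I)/w^2 - 1/w

Substituting back w = z + 1 + I:
  f(z) = (-1 - I)/(z + 1 + I)^3 + (1 + 2*I)/(z + 1 + I)^2 - 1/(z + 1 + I)

The series is finite because the numerator is a polynomial; the negative powers form the principal part, and the coefficient of 1/(z + 1 + I) gives Res(f, -1 - I) = -1.

Final answer: (-1 - I)/(z + 1 + I)^3 + (1 + 2*I)/(z + 1 + I)^2 - 1/(z + 1 + I)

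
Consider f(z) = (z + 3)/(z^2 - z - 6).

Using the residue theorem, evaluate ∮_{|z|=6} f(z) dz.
By the residue theorem, ∮_C f(z) dz = 2πi · (sum of the residues of f at the poles inside |z| = 6).

The denominator factors as (z + 2)*(z - 3), so the singularities of f are simple poles at z = -2, z = 3.
  |-2|² = 4 < 36 = 6², so this pole is inside the contour.
  |3|² = 9 < 36 = 6², so this pole is inside the contour.

With P(z) = z + 3 and Q(z) = z^2 - z - 6, each pole is simple, so Res(f, z₀) = P(z₀)/Q'(z₀) with Q'(z) = 2*z - 1.
  Res(f, -2) = P(-2)/Q'(-2) = (1)/(-5) = -1/5
  Res(f, 3) = P(3)/Q'(3) = (6)/(5) = 6/5

Sum of residues inside C: 1
∮_C f(z) dz = 2πi · (1) = 2*I*pi

Final answer: 2*I*pi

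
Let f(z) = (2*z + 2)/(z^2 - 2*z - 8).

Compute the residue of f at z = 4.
5/3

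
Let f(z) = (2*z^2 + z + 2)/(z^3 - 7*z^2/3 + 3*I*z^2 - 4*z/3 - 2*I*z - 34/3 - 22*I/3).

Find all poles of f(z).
{-1 + I, 1/3 - 3*I, 3 - I}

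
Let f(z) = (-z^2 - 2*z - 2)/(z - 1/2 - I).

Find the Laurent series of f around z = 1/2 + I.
Put w = z - (1/2 + I), i.e. z = w + 1/2 + I. The denominator is w, so it suffices to rewrite the numerator in powers of w.

P(z) = -z^2 - 2*z - 2
P(w + 1/2 + I) = -9/4 - 3*I + (-3 - 2*I)*w - w^2

Dividing each term by w:
  f = (-9/4 - 3*I)/w - 3 - 2*I - w

Substituting back w = z - 1/2 - I:
  f(z) = (-9/4 - 3*I)/(z - 1/2 - I) - 3 - 2*I - (z - 1/2 - I)

The series is finite because the numerator is a polynomial; the negative powers form the principal part, and the coefficient of 1/(z - 1/2 - I) gives Res(f, 1/2 + I) = -9/4 - 3*I.

Final answer: (-9/4 - 3*I)/(z - 1/2 - I) - 3 - 2*I - (z - 1/2 - I)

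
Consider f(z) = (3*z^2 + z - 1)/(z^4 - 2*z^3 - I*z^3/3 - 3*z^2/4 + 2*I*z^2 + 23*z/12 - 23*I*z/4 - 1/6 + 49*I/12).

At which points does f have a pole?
The singularities of f are the zeros of the denominator. Factoring,
  z^4 - 2*z^3 - I*z^3/3 - 3*z^2/4 + 2*I*z^2 + 23*z/12 - 23*I*z/4 - 1/6 + 49*I/12 = (z - 1/2 + I)*(z + 3/2 - I)*(z - 1)*(z - 2 - I/3)
so the candidates are z = 1/2 - I, z = -3/2 + I, z = 1, z = 2 + I/3.

Check the numerator P(z) = 3*z^2 + z - 1 at each one:
  P(1/2 - I) = -11/4 - 4*I ≠ 0, so z = 1/2 - I is a (simple) pole.
  P(-3/2 + I) = 5/4 - 8*I ≠ 0, so z = -3/2 + I is a (simple) pole.
  P(1) = 3 ≠ 0, so z = 1 is a (simple) pole.
  P(2 + I/3) = 38/3 + 13*I/3 ≠ 0, so z = 2 + I/3 is a (simple) pole.

Poles of f: {-3/2 + I, 1/2 - I, 1, 2 + I/3}

Final answer: {-3/2 + I, 1/2 - I, 1, 2 + I/3}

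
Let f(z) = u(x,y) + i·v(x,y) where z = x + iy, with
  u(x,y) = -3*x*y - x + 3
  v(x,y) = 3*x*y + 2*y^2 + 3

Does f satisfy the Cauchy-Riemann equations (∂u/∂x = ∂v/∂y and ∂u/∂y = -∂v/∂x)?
∂u/∂x = -3*y - 1
∂v/∂y = 3*x + 4*y
∂u/∂y = -3*x
∂v/∂x = 3*y
∂u/∂x ≠ ∂v/∂y and ∂u/∂y ≠ -∂v/∂x; the Cauchy-Riemann equations are not satisfied, so f is not analytic.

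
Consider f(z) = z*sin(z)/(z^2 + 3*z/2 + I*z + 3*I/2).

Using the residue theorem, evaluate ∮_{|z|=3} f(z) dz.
By the residue theorem, ∮_C f(z) dz = 2πi · (sum of the residues of f at the poles inside |z| = 3).

The denominator factors as (z + I)*(z + 3/2), so the singularities of f are simple poles at z = -I, z = -3/2.
  |-I|² = 1 < 9 = 3², so this pole is inside the contour.
  |-3/2|² = 9/4 < 9 = 3², so this pole is inside the contour.

With P(z) = z*sin(z) and Q(z) = z^2 + 3*z/2 + I*z + 3*I/2, each pole is simple, so Res(f, z₀) = P(z₀)/Q'(z₀) with Q'(z) = 2*z + 3/2 + I.
  Res(f, -I) = P(-I)/Q'(-I) = (-sinh(1))/(3/2 - I) = (-6/13 - 4*I/13)*sinh(1)
  Res(f, -3/2) = P(-3/2)/Q'(-3/2) = (3*sin(3/2)/2)/(-3/2 + I) = (-9/13 - 6*I/13)*sin(3/2)

Sum of residues inside C: (-9/13 - 6*I/13)*sin(3/2) + (-6/13 - 4*I/13)*sinh(1)
∮_C f(z) dz = 2πi · ((-9/13 - 6*I/13)*sin(3/2) + (-6/13 - 4*I/13)*sinh(1)) = pi*(12/13 - 18*I/13)*sin(3/2) + pi*(8/13 - 12*I/13)*sinh(1)

Final answer: pi*(12/13 - 18*I/13)*sin(3/2) + pi*(8/13 - 12*I/13)*sinh(1)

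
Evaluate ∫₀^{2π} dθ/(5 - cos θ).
sqrt(6)*pi/6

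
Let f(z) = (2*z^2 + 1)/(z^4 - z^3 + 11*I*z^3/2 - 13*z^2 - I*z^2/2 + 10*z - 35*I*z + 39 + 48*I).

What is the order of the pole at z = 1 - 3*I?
Factor the denominator:
  z^4 - z^3 + 11*I*z^3/2 - 13*z^2 - I*z^2/2 + 10*z - 35*I*z + 39 + 48*I = (z - 1 + 3*I)^2*(z - 2 - I/2)*(z + 3)

The numerator P(z) = 2*z^2 + 1 has P(1 - 3*I) = -15 - 12*I ≠ 0, so no factor of (z - 1 + 3*I) cancels.
Near z = 1 - 3*I we can therefore write f(z) = g(z)/(z - 1 + 3*I)^2 with g analytic at 1 - 3*I and g(1 - 3*I) ≠ 0 (g is the numerator divided by the remaining denominator factors).

Hence z = 1 - 3*I is a pole of order 2.

Final answer: 2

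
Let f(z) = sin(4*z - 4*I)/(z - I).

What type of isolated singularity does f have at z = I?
removable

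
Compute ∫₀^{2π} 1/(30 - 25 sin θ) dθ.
Call the integral J. The integrand is 2π-periodic and we integrate over a full period, so shifting θ does not change the value (θ → θ + π/2 turns sin θ into cos θ; θ → θ + π flips the sign of the trig term). Hence
  J = ∫₀^{2π} dθ/(30 + 25 cos θ).
Put z = e^{iθ}: then cos θ = (z + 1/z)/2, dθ = dz/(iz), and z runs once counterclockwise around |z| = 1:
  J = ∮_{|z|=1} 1/(30 + 25*(z + 1/z)/2) · dz/(iz) = (2/i) ∮_{|z|=1} dz/(25*z^2 + 60*z + 25).
The roots of 25*z^2 + 60*z + 25 are z = (-30 ± sqrt(30^2 - 25^2))/25, with sqrt(275) = 5*sqrt(11); their product is 1, so only z₊ = -6/5 + sqrt(11)/5 lies inside the unit circle (z₋ = -6/5 - sqrt(11)/5 lies outside).
z₊ is a simple zero of q(z) = 25*z^2 + 60*z + 25, so Res(1/q, z₊) = 1/q'(z₊) with q'(z) = 50*z + 60; and q'(z₊) = 25*(z₊ - z₋) = 10*sqrt(11).
Therefore J = (2/i) · 2πi · 1/(10*sqrt(11)) = 2*pi/(5*sqrt(11)) = 2*sqrt(11)*pi/55

Final answer: 2*sqrt(11)*pi/55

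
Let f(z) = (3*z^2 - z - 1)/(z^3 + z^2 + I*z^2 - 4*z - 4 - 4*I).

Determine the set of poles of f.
The singularities of f are the zeros of the denominator. Factoring,
  z^3 + z^2 + I*z^2 - 4*z - 4 - 4*I = (z + 1 + I)*(z - 2)*(z + 2)
so the candidates are z = -1 - I, z = 2, z = -2.

Check the numerator P(z) = 3*z^2 - z - 1 at each one:
  P(-1 - I) = 7*I ≠ 0, so z = -1 - I is a (simple) pole.
  P(2) = 9 ≠ 0, so z = 2 is a (simple) pole.
  P(-2) = 13 ≠ 0, so z = -2 is a (simple) pole.

Poles of f: {-2, -1 - I, 2}

Final answer: {-2, -1 - I, 2}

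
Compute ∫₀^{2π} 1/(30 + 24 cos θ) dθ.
Let J = ∫₀^{2π} dθ/(30 + 24 cos θ).
Put z = e^{iθ}: then cos θ = (z + 1/z)/2, dθ = dz/(iz), and z runs once counterclockwise around |z| = 1:
  J = ∮_{|z|=1} 1/(30 + 24*(z + 1/z)/2) · dz/(iz) = (2/i) ∮_{|z|=1} dz/(24*z^2 + 60*z + 24).
The roots of 24*z^2 + 60*z + 24 are z = (-30 ± sqrt(30^2 - 24^2))/24, with sqrt(324) = 18; their product is 1, so only z₊ = -1/2 lies inside the unit circle (z₋ = -2 lies outside).
z₊ is a simple zero of q(z) = 24*z^2 + 60*z + 24, so Res(1/q, z₊) = 1/q'(z₊) with q'(z) = 48*z + 60; and q'(z₊) = 24*(z₊ - z₋) = 36.
Therefore J = (2/i) · 2πi · 1/(36) = 2*pi/(18) = pi/9

Final answer: pi/9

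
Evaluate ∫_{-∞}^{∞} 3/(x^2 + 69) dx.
Let f(z) = 3/(z^2 + 69). The denominator has no real zeros and deg Q - deg P = 2 ≥ 2, so the integral of f over the upper semicircle |z| = R tends to 0 as R → ∞. Closing the contour in the upper half-plane,
  ∫_{-∞}^{∞} f(x) dx = 2πi · Σ Res(f, z_k)  over the poles with Im z_k > 0.

Zeros of the denominator: z^2 + 69 = 0 gives z = ±sqrt(69)*I.
Upper half-plane: z = sqrt(69)*I (simple).

Each pole is a simple zero of Q(z) = z^2 + 69, so Res(f, z₀) = P(z₀)/Q'(z₀) with P(z) = 3, Q'(z) = 2*z:
  Res(f, sqrt(69)*I) = (3)/(2*sqrt(69)*I) = -sqrt(69)*I/46

∫_{-∞}^{∞} f(x) dx = 2πi · (-sqrt(69)*I/46) = sqrt(69)*pi/23

Final answer: sqrt(69)*pi/23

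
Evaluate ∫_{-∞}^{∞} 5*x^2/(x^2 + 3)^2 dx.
Let f(z) = 5*z^2/(z^2 + 3)^2. The denominator has no real zeros and deg Q - deg P = 2 ≥ 2, so the integral of f over the upper semicircle |z| = R tends to 0 as R → ∞. Closing the contour in the upper half-plane,
  ∫_{-∞}^{∞} f(x) dx = 2πi · Σ Res(f, z_k)  over the poles with Im z_k > 0.

Zeros of the denominator: z^2 + 3 = 0 gives z = ±sqrt(3)*I.
Upper half-plane: z = sqrt(3)*I (a pole of order 2).

Write f(z) = g(z)/(z - sqrt(3)*I)^2 with g(z) = 5*z^2/(z + sqrt(3)*I)^2. For a double pole, Res(f, z₀) = g'(z₀):
  g'(z) = 10*sqrt(3)*I*z/(z + sqrt(3)*I)^3
  Res(f, sqrt(3)*I) = g'(sqrt(3)*I) = -5*sqrt(3)*I/12

∫_{-∞}^{∞} f(x) dx = 2πi · (-5*sqrt(3)*I/12) = 5*sqrt(3)*pi/6

Final answer: 5*sqrt(3)*pi/6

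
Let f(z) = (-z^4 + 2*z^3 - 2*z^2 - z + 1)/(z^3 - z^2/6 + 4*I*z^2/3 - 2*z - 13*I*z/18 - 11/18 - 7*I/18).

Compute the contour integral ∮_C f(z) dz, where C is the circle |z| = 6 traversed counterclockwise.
By the residue theorem, ∮_C f(z) dz = 2πi · (sum of the residues of f at the poles inside |z| = 6).

The denominator factors as (z + 1/3)*(z - 3/2 + I/3)*(z + 1 + I), so the singularities of f are simple poles at z = -1/3, z = 3/2 - I/3, z = -1 - I.
  |-1/3|² = 1/9 < 36 = 6², so this pole is inside the contour.
  |3/2 - I/3|² = 85/36 < 36 = 6², so this pole is inside the contour.
  |-1 - I|² = 2 < 36 = 6², so this pole is inside the contour.

With P(z) = -z^4 + 2*z^3 - 2*z^2 - z + 1 and Q(z) = z^3 - z^2/6 + 4*I*z^2/3 - 2*z - 13*I*z/18 - 11/18 - 7*I/18, each pole is simple, so Res(f, z₀) = P(z₀)/Q'(z₀) with Q'(z) = 3*z^2 - z/3 + 8*I*z/3 - 2 - 13*I/18.
  Res(f, -1/3) = P(-1/3)/Q'(-1/3) = (83/81)/(-14/9 - 29*I/18) = -4648/14625 + 4814*I/14625
  Res(f, 3/2 - I/3) = P(3/2 - I/3)/Q'(3/2 - I/3) = (-3373/1296 + 59*I/27)/(173/36 + 7*I/18) = -543881/1084500 + 268579*I/542250
  Res(f, -1 - I) = P(-1 - I)/Q'(-1 - I) = (10 - 7*I)/(1 + 53*I/18) = -3438/3133 - 11808*I/3133

Sum of residues inside C: -23/12 - 53*I/18
∮_C f(z) dz = 2πi · (-23/12 - 53*I/18) = pi*(53/9 - 23*I/6)

Final answer: pi*(53/9 - 23*I/6)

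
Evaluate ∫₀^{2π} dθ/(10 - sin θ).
Call the integral J. The integrand is 2π-periodic and we integrate over a full period, so shifting θ does not change the value (θ → θ + π/2 turns sin θ into cos θ; θ → θ + π flips the sign of the trig term). Hence
  J = ∫₀^{2π} dθ/(10 + cos θ).
Put z = e^{iθ}: then cos θ = (z + 1/z)/2, dθ = dz/(iz), and z runs once counterclockwise around |z| = 1:
  J = ∮_{|z|=1} 1/(10 + (z + 1/z)/2) · dz/(iz) = (2/i) ∮_{|z|=1} dz/(z^2 + 20*z + 1).
The roots of z^2 + 20*z + 1 are z = (-10 ± sqrt(10^2 - 1^2)), with sqrt(99) = 3*sqrt(11); their product is 1, so only z₊ = -10 + 3*sqrt(11) lies inside the unit circle (z₋ = -10 - 3*sqrt(11) lies outside).
z₊ is a simple zero of q(z) = z^2 + 20*z + 1, so Res(1/q, z₊) = 1/q'(z₊) with q'(z) = 2*z + 20; and q'(z₊) = (z₊ - z₋) = 6*sqrt(11).
Therefore J = (2/i) · 2πi · 1/(6*sqrt(11)) = 2*pi/(3*sqrt(11)) = 2*sqrt(11)*pi/33

Final answer: 2*sqrt(11)*pi/33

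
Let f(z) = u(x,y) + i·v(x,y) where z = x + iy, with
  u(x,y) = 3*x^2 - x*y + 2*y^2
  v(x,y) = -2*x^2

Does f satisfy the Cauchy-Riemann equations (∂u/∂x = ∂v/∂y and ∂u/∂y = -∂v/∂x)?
∂u/∂x = 6*x - y
∂v/∂y = 0
∂u/∂y = -x + 4*y
∂v/∂x = -4*x
∂u/∂x ≠ ∂v/∂y and ∂u/∂y ≠ -∂v/∂x; the Cauchy-Riemann equations are not satisfied, so f is not analytic.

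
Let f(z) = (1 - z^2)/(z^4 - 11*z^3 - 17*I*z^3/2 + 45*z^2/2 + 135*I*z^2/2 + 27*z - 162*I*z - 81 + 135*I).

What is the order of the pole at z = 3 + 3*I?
3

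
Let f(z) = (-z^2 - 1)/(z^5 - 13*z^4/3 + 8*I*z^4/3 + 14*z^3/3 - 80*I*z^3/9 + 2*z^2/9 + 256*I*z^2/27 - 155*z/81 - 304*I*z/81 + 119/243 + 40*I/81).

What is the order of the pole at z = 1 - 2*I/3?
Factor the denominator:
  z^5 - 13*z^4/3 + 8*I*z^4/3 + 14*z^3/3 - 80*I*z^3/9 + 2*z^2/9 + 256*I*z^2/27 - 155*z/81 - 304*I*z/81 + 119/243 + 40*I/81 = (z - 1 + 2*I/3)^4*(z - 1/3)

The numerator P(z) = -z^2 - 1 has P(1 - 2*I/3) = -14/9 + 4*I/3 ≠ 0, so no factor of (z - 1 + 2*I/3) cancels.
Near z = 1 - 2*I/3 we can therefore write f(z) = g(z)/(z - 1 + 2*I/3)^4 with g analytic at 1 - 2*I/3 and g(1 - 2*I/3) ≠ 0 (g is the numerator divided by the remaining denominator factors).

Hence z = 1 - 2*I/3 is a pole of order 4.

Final answer: 4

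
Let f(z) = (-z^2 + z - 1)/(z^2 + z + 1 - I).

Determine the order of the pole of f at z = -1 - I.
Factor the denominator:
  z^2 + z + 1 - I = (z + 1 + I)*(z - I)

The numerator P(z) = -z^2 + z - 1 has P(-1 - I) = -2 - 3*I ≠ 0, so no factor of (z + 1 + I) cancels.
Near z = -1 - I we can therefore write f(z) = g(z)/(z + 1 + I) with g analytic at -1 - I and g(-1 - I) ≠ 0 (g is the numerator divided by the remaining denominator factors).

Hence z = -1 - I is a pole of order 1.

Final answer: 1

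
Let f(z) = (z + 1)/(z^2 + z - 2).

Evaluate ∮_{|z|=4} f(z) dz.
By the residue theorem, ∮_C f(z) dz = 2πi · (sum of the residues of f at the poles inside |z| = 4).

The denominator factors as (z - 1)*(z + 2), so the singularities of f are simple poles at z = 1, z = -2.
  |1|² = 1 < 16 = 4², so this pole is inside the contour.
  |-2|² = 4 < 16 = 4², so this pole is inside the contour.

With P(z) = z + 1 and Q(z) = z^2 + z - 2, each pole is simple, so Res(f, z₀) = P(z₀)/Q'(z₀) with Q'(z) = 2*z + 1.
  Res(f, 1) = P(1)/Q'(1) = (2)/(3) = 2/3
  Res(f, -2) = P(-2)/Q'(-2) = (-1)/(-3) = 1/3

Sum of residues inside C: 1
∮_C f(z) dz = 2πi · (1) = 2*I*pi

Final answer: 2*I*pi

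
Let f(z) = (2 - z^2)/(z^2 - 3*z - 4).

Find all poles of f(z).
{-1, 4}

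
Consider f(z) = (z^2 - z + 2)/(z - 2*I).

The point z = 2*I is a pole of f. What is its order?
1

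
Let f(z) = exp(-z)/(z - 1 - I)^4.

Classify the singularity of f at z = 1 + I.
pole of order 4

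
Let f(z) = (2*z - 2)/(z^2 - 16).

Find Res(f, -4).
Write f(z) = P(z)/Q(z) with P(z) = 2*z - 2 and Q(z) = z^2 - 16.
The denominator factors as Q(z) = (z - 4)*(z + 4), so z = -4 is a simple zero of Q and P is analytic there; z = -4 is therefore a simple pole and
  Res(f, z₀) = P(z₀)/Q'(z₀).

Q'(z) = 2*z, so Q'(-4) = -8.
P(-4) = -10.

Res(f, -4) = (-10)/(-8) = 5/4

Final answer: 5/4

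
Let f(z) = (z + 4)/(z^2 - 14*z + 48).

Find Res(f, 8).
Write f(z) = P(z)/Q(z) with P(z) = z + 4 and Q(z) = z^2 - 14*z + 48.
The denominator factors as Q(z) = (z - 8)*(z - 6), so z = 8 is a simple zero of Q and P is analytic there; z = 8 is therefore a simple pole and
  Res(f, z₀) = P(z₀)/Q'(z₀).

Q'(z) = 2*z - 14, so Q'(8) = 2.
P(8) = 12.

Res(f, 8) = (12)/(2) = 6

Final answer: 6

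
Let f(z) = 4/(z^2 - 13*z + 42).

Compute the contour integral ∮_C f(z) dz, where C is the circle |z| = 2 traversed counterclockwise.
By the residue theorem, ∮_C f(z) dz = 2πi · (sum of the residues of f at the poles inside |z| = 2).

The denominator factors as (z - 7)*(z - 6), so the singularities of f are simple poles at z = 7, z = 6.
  |7|² = 49 > 4 = 2², so this pole is outside the contour.
  |6|² = 36 > 4 = 2², so this pole is outside the contour.

No pole lies inside the contour, so f is analytic on and inside C and the integral is 0 (Cauchy's theorem).

Final answer: 0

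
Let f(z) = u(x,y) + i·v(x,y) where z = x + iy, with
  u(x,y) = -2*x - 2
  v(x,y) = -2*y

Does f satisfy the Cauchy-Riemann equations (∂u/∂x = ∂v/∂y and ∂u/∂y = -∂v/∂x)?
∂u/∂x = -2
∂v/∂y = -2
∂u/∂y = 0
∂v/∂x = 0
∂u/∂x = ∂v/∂y and ∂u/∂y = -∂v/∂x hold identically; f is analytic.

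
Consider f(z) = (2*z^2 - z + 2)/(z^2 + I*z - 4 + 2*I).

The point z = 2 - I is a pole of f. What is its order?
Factor the denominator:
  z^2 + I*z - 4 + 2*I = (z - 2 + I)*(z + 2)

The numerator P(z) = 2*z^2 - z + 2 has P(2 - I) = 6 - 7*I ≠ 0, so no factor of (z - 2 + I) cancels.
Near z = 2 - I we can therefore write f(z) = g(z)/(z - 2 + I) with g analytic at 2 - I and g(2 - I) ≠ 0 (g is the numerator divided by the remaining denominator factors).

Hence z = 2 - I is a pole of order 1.

Final answer: 1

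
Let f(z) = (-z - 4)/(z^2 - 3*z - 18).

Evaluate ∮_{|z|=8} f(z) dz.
By the residue theorem, ∮_C f(z) dz = 2πi · (sum of the residues of f at the poles inside |z| = 8).

The denominator factors as (z + 3)*(z - 6), so the singularities of f are simple poles at z = -3, z = 6.
  |-3|² = 9 < 64 = 8², so this pole is inside the contour.
  |6|² = 36 < 64 = 8², so this pole is inside the contour.

With P(z) = -z - 4 and Q(z) = z^2 - 3*z - 18, each pole is simple, so Res(f, z₀) = P(z₀)/Q'(z₀) with Q'(z) = 2*z - 3.
  Res(f, -3) = P(-3)/Q'(-3) = (-1)/(-9) = 1/9
  Res(f, 6) = P(6)/Q'(6) = (-10)/(9) = -10/9

Sum of residues inside C: -1
∮_C f(z) dz = 2πi · (-1) = -2*I*pi

Final answer: -2*I*pi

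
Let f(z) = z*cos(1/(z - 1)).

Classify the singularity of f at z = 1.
essential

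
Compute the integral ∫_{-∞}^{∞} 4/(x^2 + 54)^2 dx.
sqrt(6)*pi/486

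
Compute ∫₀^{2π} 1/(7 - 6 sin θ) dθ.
Call the integral J. The integrand is 2π-periodic and we integrate over a full period, so shifting θ does not change the value (θ → θ + π/2 turns sin θ into cos θ; θ → θ + π flips the sign of the trig term). Hence
  J = ∫₀^{2π} dθ/(7 + 6 cos θ).
Put z = e^{iθ}: then cos θ = (z + 1/z)/2, dθ = dz/(iz), and z runs once counterclockwise around |z| = 1:
  J = ∮_{|z|=1} 1/(7 + 6*(z + 1/z)/2) · dz/(iz) = (2/i) ∮_{|z|=1} dz/(6*z^2 + 14*z + 6).
The roots of 6*z^2 + 14*z + 6 are z = (-7 ± sqrt(7^2 - 6^2))/6, with sqrt(13) = sqrt(13); their product is 1, so only z₊ = -7/6 + sqrt(13)/6 lies inside the unit circle (z₋ = -7/6 - sqrt(13)/6 lies outside).
z₊ is a simple zero of q(z) = 6*z^2 + 14*z + 6, so Res(1/q, z₊) = 1/q'(z₊) with q'(z) = 12*z + 14; and q'(z₊) = 6*(z₊ - z₋) = 2*sqrt(13).
Therefore J = (2/i) · 2πi · 1/(2*sqrt(13)) = 2*pi/(sqrt(13)) = 2*sqrt(13)*pi/13

Final answer: 2*sqrt(13)*pi/13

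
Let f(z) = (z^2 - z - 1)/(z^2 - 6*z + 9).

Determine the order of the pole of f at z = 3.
Factor the denominator:
  z^2 - 6*z + 9 = (z - 3)^2

The numerator P(z) = z^2 - z - 1 has P(3) = 5 ≠ 0, so no factor of (z - 3) cancels.
Near z = 3 we can therefore write f(z) = g(z)/(z - 3)^2 with g analytic at 3 and g(3) ≠ 0 (g is just the numerator).

Hence z = 3 is a pole of order 2.

Final answer: 2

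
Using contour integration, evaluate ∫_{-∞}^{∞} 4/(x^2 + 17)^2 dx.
Let f(z) = 4/(z^2 + 17)^2. The denominator has no real zeros and deg Q - deg P = 4 ≥ 2, so the integral of f over the upper semicircle |z| = R tends to 0 as R → ∞. Closing the contour in the upper half-plane,
  ∫_{-∞}^{∞} f(x) dx = 2πi · Σ Res(f, z_k)  over the poles with Im z_k > 0.

Zeros of the denominator: z^2 + 17 = 0 gives z = ±sqrt(17)*I.
Upper half-plane: z = sqrt(17)*I (a pole of order 2).

Write f(z) = g(z)/(z - sqrt(17)*I)^2 with g(z) = 4/(z + sqrt(17)*I)^2. For a double pole, Res(f, z₀) = g'(z₀):
  g'(z) = -8/(z + sqrt(17)*I)^3
  Res(f, sqrt(17)*I) = g'(sqrt(17)*I) = -sqrt(17)*I/289

∫_{-∞}^{∞} f(x) dx = 2πi · (-sqrt(17)*I/289) = 2*sqrt(17)*pi/289

Final answer: 2*sqrt(17)*pi/289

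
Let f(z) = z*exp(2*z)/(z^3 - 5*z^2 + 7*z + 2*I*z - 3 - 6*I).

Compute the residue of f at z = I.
Write f(z) = P(z)/Q(z) with P(z) = z*exp(2*z) and Q(z) = z^3 - 5*z^2 + 7*z + 2*I*z - 3 - 6*I.
The denominator factors as Q(z) = (z - 2 + I)*(z - 3)*(z - I), so z = I is a simple zero of Q and P is analytic there; z = I is therefore a simple pole and
  Res(f, z₀) = P(z₀)/Q'(z₀).

Q'(z) = 3*z^2 - 10*z + 7 + 2*I, so Q'(I) = 4 - 8*I.
P(I) = I*exp(2*I).

Res(f, I) = (I*exp(2*I))/(4 - 8*I) = (-1/10 + I/20)*exp(2*I)

Final answer: (-1/10 + I/20)*exp(2*I)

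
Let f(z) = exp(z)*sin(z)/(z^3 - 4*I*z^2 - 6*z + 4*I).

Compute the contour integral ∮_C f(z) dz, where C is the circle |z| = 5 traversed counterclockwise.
By the residue theorem, ∮_C f(z) dz = 2πi · (sum of the residues of f at the poles inside |z| = 5).

The denominator factors as (z + 1 - I)*(z - 1 - I)*(z - 2*I), so the singularities of f are simple poles at z = -1 + I, z = 1 + I, z = 2*I.
  |-1 + I|² = 2 < 25 = 5², so this pole is inside the contour.
  |1 + I|² = 2 < 25 = 5², so this pole is inside the contour.
  |2*I|² = 4 < 25 = 5², so this pole is inside the contour.

With P(z) = exp(z)*sin(z) and Q(z) = z^3 - 4*I*z^2 - 6*z + 4*I, each pole is simple, so Res(f, z₀) = P(z₀)/Q'(z₀) with Q'(z) = 3*z^2 - 8*I*z - 6.
  Res(f, -1 + I) = P(-1 + I)/Q'(-1 + I) = (-exp(-1 + I)*sin(1 - I))/(2 + 2*I) = (-1/4 + I/4)*exp(-1 + I)*sin(1 - I)
  Res(f, 1 + I) = P(1 + I)/Q'(1 + I) = (exp(1 + I)*sin(1 + I))/(2 - 2*I) = (1/4 + I/4)*exp(1 + I)*sin(1 + I)
  Res(f, 2*I) = P(2*I)/Q'(2*I) = (I*exp(2*I)*sinh(2))/(-2) = -I*exp(2*I)*sinh(2)/2

Sum of residues inside C: (-1/4 + I/4)*exp(-1 + I)*sin(1 - I) - I*exp(2*I)*sinh(2)/2 + (1/4 + I/4)*exp(1 + I)*sin(1 + I)
∮_C f(z) dz = 2πi · ((-1/4 + I/4)*exp(-1 + I)*sin(1 - I) - I*exp(2*I)*sinh(2)/2 + (1/4 + I/4)*exp(1 + I)*sin(1 + I)) = pi*(-1/2 + I/2)*exp(1 + I)*sin(1 + I) + pi*(-1/2 - I/2)*exp(-1 + I)*sin(1 - I) + pi*exp(2*I)*sinh(2)

Final answer: pi*(-1/2 + I/2)*exp(1 + I)*sin(1 + I) + pi*(-1/2 - I/2)*exp(-1 + I)*sin(1 - I) + pi*exp(2*I)*sinh(2)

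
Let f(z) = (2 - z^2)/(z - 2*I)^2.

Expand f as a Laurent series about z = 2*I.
Put w = z - (2*I), i.e. z = w + 2*I. The denominator is w^2, so it suffices to rewrite the numerator in powers of w.

P(z) = 2 - z^2
P(w + 2*I) = 6 - 4*I*w - w^2

Dividing each term by w^2:
  f = 6/w^2 - 4*I/w - 1

Substituting back w = z - 2*I:
  f(z) = 6/(z - 2*I)^2 - 4*I/(z - 2*I) - 1

The series is finite because the numerator is a polynomial; the negative powers form the principal part, and the coefficient of 1/(z - 2*I) gives Res(f, 2*I) = -4*I.

Final answer: 6/(z - 2*I)^2 - 4*I/(z - 2*I) - 1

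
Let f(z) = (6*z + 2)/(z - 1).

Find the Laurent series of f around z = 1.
8/(z - 1) + 6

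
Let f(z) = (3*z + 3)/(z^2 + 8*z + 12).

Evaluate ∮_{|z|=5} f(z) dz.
-3*I*pi/2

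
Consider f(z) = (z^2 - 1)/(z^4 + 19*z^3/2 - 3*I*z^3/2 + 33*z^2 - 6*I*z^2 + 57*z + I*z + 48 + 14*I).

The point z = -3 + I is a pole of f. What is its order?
3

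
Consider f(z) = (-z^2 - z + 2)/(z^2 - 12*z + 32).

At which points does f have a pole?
The singularities of f are the zeros of the denominator. Factoring,
  z^2 - 12*z + 32 = (z - 4)*(z - 8)
so the candidates are z = 4, z = 8.

Check the numerator P(z) = -z^2 - z + 2 at each one:
  P(4) = -18 ≠ 0, so z = 4 is a (simple) pole.
  P(8) = -70 ≠ 0, so z = 8 is a (simple) pole.

Poles of f: {4, 8}

Final answer: {4, 8}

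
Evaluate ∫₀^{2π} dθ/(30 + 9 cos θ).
Let J = ∫₀^{2π} dθ/(30 + 9 cos θ).
Put z = e^{iθ}: then cos θ = (z + 1/z)/2, dθ = dz/(iz), and z runs once counterclockwise around |z| = 1:
  J = ∮_{|z|=1} 1/(30 + 9*(z + 1/z)/2) · dz/(iz) = (2/i) ∮_{|z|=1} dz/(9*z^2 + 60*z + 9).
The roots of 9*z^2 + 60*z + 9 are z = (-30 ± sqrt(30^2 - 9^2))/9, with sqrt(819) = 3*sqrt(91); their product is 1, so only z₊ = -10/3 + sqrt(91)/3 lies inside the unit circle (z₋ = -10/3 - sqrt(91)/3 lies outside).
z₊ is a simple zero of q(z) = 9*z^2 + 60*z + 9, so Res(1/q, z₊) = 1/q'(z₊) with q'(z) = 18*z + 60; and q'(z₊) = 9*(z₊ - z₋) = 6*sqrt(91).
Therefore J = (2/i) · 2πi · 1/(6*sqrt(91)) = 2*pi/(3*sqrt(91)) = 2*sqrt(91)*pi/273

Final answer: 2*sqrt(91)*pi/273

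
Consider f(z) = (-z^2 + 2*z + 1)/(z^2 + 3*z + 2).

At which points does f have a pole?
{-2, -1}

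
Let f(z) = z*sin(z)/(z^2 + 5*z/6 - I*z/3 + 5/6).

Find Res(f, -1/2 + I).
Write f(z) = P(z)/Q(z) with P(z) = z*sin(z) and Q(z) = z^2 + 5*z/6 - I*z/3 + 5/6.
The denominator factors as Q(z) = (z + 1/3 + 2*I/3)*(z + 1/2 - I), so z = -1/2 + I is a simple zero of Q and P is analytic there; z = -1/2 + I is therefore a simple pole and
  Res(f, z₀) = P(z₀)/Q'(z₀).

Q'(z) = 2*z + 5/6 - I/3, so Q'(-1/2 + I) = -1/6 + 5*I/3.
P(-1/2 + I) = (1/2 - I)*sin(1/2 - I).

Res(f, -1/2 + I) = ((1/2 - I)*sin(1/2 - I))/(-1/6 + 5*I/3) = (-63/101 - 24*I/101)*sin(1/2 - I)

Final answer: (-63/101 - 24*I/101)*sin(1/2 - I)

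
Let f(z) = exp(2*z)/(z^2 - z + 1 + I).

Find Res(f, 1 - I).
Write f(z) = P(z)/Q(z) with P(z) = exp(2*z) and Q(z) = z^2 - z + 1 + I.
The denominator factors as Q(z) = (z - I)*(z - 1 + I), so z = 1 - I is a simple zero of Q and P is analytic there; z = 1 - I is therefore a simple pole and
  Res(f, z₀) = P(z₀)/Q'(z₀).

Q'(z) = 2*z - 1, so Q'(1 - I) = 1 - 2*I.
P(1 - I) = exp(2 - 2*I).

Res(f, 1 - I) = (exp(2 - 2*I))/(1 - 2*I) = (1/5 + 2*I/5)*exp(2 - 2*I)

Final answer: (1/5 + 2*I/5)*exp(2 - 2*I)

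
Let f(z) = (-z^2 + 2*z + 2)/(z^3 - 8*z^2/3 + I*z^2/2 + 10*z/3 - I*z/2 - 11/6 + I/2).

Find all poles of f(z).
{2/3 + I, 1 - I, 1 - I/2}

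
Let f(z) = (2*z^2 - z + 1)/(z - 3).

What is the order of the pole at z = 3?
1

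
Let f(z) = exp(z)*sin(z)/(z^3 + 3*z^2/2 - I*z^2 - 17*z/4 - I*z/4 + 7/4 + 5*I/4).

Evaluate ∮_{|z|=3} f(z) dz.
pi*(4/7 - 4*I/7)*exp(1/2 + I/2)*sin(1/2 + I/2) + exp(1)*pi*(-36/65 + 28*I/65)*sin(1)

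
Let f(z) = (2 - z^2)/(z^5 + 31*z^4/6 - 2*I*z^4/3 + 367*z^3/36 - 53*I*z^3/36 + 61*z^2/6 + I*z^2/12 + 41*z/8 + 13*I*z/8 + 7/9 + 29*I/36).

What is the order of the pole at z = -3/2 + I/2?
Factor the denominator:
  z^5 + 31*z^4/6 - 2*I*z^4/3 + 367*z^3/36 - 53*I*z^3/36 + 61*z^2/6 + I*z^2/12 + 41*z/8 + 13*I*z/8 + 7/9 + 29*I/36 = (z + 3/2 - I/2)^3*(z + 1/3 + I/2)*(z + 1/3 + I/3)

The numerator P(z) = 2 - z^2 has P(-3/2 + I/2) = 3*I/2 ≠ 0, so no factor of (z + 3/2 - I/2) cancels.
Near z = -3/2 + I/2 we can therefore write f(z) = g(z)/(z + 3/2 - I/2)^3 with g analytic at -3/2 + I/2 and g(-3/2 + I/2) ≠ 0 (g is the numerator divided by the remaining denominator factors).

Hence z = -3/2 + I/2 is a pole of order 3.

Final answer: 3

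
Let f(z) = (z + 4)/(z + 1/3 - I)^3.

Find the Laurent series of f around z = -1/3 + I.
Put w = z - (-1/3 + I), i.e. z = w - 1/3 + I. The denominator is w^3, so it suffices to rewrite the numerator in powers of w.

P(z) = z + 4
P(w - 1/3 + I) = 11/3 + I + w

Dividing each term by w^3:
  f = (11/3 + I)/w^3 + 1/w^2

Substituting back w = z + 1/3 - I:
  f(z) = (11/3 + I)/(z + 1/3 - I)^3 + 1/(z + 1/3 - I)^2

The series is finite because the numerator is a polynomial; the negative powers form the principal part.

Final answer: (11/3 + I)/(z + 1/3 - I)^3 + 1/(z + 1/3 - I)^2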